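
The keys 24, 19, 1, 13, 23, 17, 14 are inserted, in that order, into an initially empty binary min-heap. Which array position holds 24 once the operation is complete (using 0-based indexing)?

Insert 24:
  append 24 at index 0 → [24] (no swap needed)
Insert 19:
  append 19 at index 1 → [24, 19]
  19 < parent 24 at index 0, swap → [19, 24]
Insert 1:
  append 1 at index 2 → [19, 24, 1]
  1 < parent 19 at index 0, swap → [1, 24, 19]
Insert 13:
  append 13 at index 3 → [1, 24, 19, 13]
  13 < parent 24 at index 1, swap → [1, 13, 19, 24]
Insert 23:
  append 23 at index 4 → [1, 13, 19, 24, 23] (no swap needed)
Insert 17:
  append 17 at index 5 → [1, 13, 19, 24, 23, 17]
  17 < parent 19 at index 2, swap → [1, 13, 17, 24, 23, 19]
Insert 14:
  append 14 at index 6 → [1, 13, 17, 24, 23, 19, 14]
  14 < parent 17 at index 2, swap → [1, 13, 14, 24, 23, 19, 17]
resulting array: [1, 13, 14, 24, 23, 19, 17]

3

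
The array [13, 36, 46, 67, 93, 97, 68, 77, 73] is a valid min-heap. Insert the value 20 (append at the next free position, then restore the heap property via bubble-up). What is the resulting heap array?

[13, 20, 46, 67, 36, 97, 68, 77, 73, 93]

append 20 at index 9 → [13, 36, 46, 67, 93, 97, 68, 77, 73, 20]
20 < parent 93 at index 4, swap → [13, 36, 46, 67, 20, 97, 68, 77, 73, 93]
20 < parent 36 at index 1, swap → [13, 20, 46, 67, 36, 97, 68, 77, 73, 93]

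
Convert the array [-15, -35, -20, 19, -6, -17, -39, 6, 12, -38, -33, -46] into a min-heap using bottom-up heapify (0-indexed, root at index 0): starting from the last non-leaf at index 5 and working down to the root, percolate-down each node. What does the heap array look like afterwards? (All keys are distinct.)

sift down from index 5:
  -17 vs only child -46 at index 11, swap → [-15, -35, -20, 19, -6, -46, -39, 6, 12, -38, -33, -17]
sift down from index 4:
  -6 vs smaller child -38 at index 9, swap → [-15, -35, -20, 19, -38, -46, -39, 6, 12, -6, -33, -17]
sift down from index 3:
  19 vs smaller child 6 at index 7, swap → [-15, -35, -20, 6, -38, -46, -39, 19, 12, -6, -33, -17]
sift down from index 2:
  -20 vs smaller child -46 at index 5, swap → [-15, -35, -46, 6, -38, -20, -39, 19, 12, -6, -33, -17]
sift down from index 1:
  -35 vs smaller child -38 at index 4, swap → [-15, -38, -46, 6, -35, -20, -39, 19, 12, -6, -33, -17]
sift down from index 0:
  -15 vs smaller child -46 at index 2, swap → [-46, -38, -15, 6, -35, -20, -39, 19, 12, -6, -33, -17]
  -15 vs smaller child -39 at index 6, swap → [-46, -38, -39, 6, -35, -20, -15, 19, 12, -6, -33, -17]

[-46, -38, -39, 6, -35, -20, -15, 19, 12, -6, -33, -17]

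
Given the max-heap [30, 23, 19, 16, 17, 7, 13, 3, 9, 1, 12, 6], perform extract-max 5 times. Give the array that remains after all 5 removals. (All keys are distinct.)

[13, 12, 7, 9, 1, 3, 6]

extract-max #1 returns 30:
  remove root 30; move last element 6 to root → [6, 23, 19, 16, 17, 7, 13, 3, 9, 1, 12]
  6 vs larger child 23 at index 1, swap → [23, 6, 19, 16, 17, 7, 13, 3, 9, 1, 12]
  6 vs larger child 17 at index 4, swap → [23, 17, 19, 16, 6, 7, 13, 3, 9, 1, 12]
  6 vs larger child 12 at index 10, swap → [23, 17, 19, 16, 12, 7, 13, 3, 9, 1, 6]
extract-max #2 returns 23:
  remove root 23; move last element 6 to root → [6, 17, 19, 16, 12, 7, 13, 3, 9, 1]
  6 vs larger child 19 at index 2, swap → [19, 17, 6, 16, 12, 7, 13, 3, 9, 1]
  6 vs larger child 13 at index 6, swap → [19, 17, 13, 16, 12, 7, 6, 3, 9, 1]
extract-max #3 returns 19:
  remove root 19; move last element 1 to root → [1, 17, 13, 16, 12, 7, 6, 3, 9]
  1 vs larger child 17 at index 1, swap → [17, 1, 13, 16, 12, 7, 6, 3, 9]
  1 vs larger child 16 at index 3, swap → [17, 16, 13, 1, 12, 7, 6, 3, 9]
  1 vs larger child 9 at index 8, swap → [17, 16, 13, 9, 12, 7, 6, 3, 1]
extract-max #4 returns 17:
  remove root 17; move last element 1 to root → [1, 16, 13, 9, 12, 7, 6, 3]
  1 vs larger child 16 at index 1, swap → [16, 1, 13, 9, 12, 7, 6, 3]
  1 vs larger child 12 at index 4, swap → [16, 12, 13, 9, 1, 7, 6, 3]
extract-max #5 returns 16:
  remove root 16; move last element 3 to root → [3, 12, 13, 9, 1, 7, 6]
  3 vs larger child 13 at index 2, swap → [13, 12, 3, 9, 1, 7, 6]
  3 vs larger child 7 at index 5, swap → [13, 12, 7, 9, 1, 3, 6]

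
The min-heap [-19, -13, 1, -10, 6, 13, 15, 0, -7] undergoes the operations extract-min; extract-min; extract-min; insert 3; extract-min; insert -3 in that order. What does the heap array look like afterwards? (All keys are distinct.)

[-3, 3, 0, 15, 6, 13, 1]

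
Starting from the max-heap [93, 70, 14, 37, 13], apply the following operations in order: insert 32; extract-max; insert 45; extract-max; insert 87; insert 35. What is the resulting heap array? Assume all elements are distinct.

[87, 37, 45, 14, 13, 32, 35]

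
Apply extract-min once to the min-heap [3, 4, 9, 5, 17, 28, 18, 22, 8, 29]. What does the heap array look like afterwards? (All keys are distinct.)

[4, 5, 9, 8, 17, 28, 18, 22, 29]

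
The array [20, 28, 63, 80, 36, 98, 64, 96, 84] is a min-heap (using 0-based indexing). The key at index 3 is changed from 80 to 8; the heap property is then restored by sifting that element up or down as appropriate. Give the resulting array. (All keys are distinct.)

[8, 20, 63, 28, 36, 98, 64, 96, 84]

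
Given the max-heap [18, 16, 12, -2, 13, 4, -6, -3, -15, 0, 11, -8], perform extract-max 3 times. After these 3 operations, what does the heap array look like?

[12, 11, 4, -2, 0, -8, -6, -3, -15]

extract-max #1 returns 18:
  remove root 18; move last element -8 to root → [-8, 16, 12, -2, 13, 4, -6, -3, -15, 0, 11]
  -8 vs larger child 16 at index 1, swap → [16, -8, 12, -2, 13, 4, -6, -3, -15, 0, 11]
  -8 vs larger child 13 at index 4, swap → [16, 13, 12, -2, -8, 4, -6, -3, -15, 0, 11]
  -8 vs larger child 11 at index 10, swap → [16, 13, 12, -2, 11, 4, -6, -3, -15, 0, -8]
extract-max #2 returns 16:
  remove root 16; move last element -8 to root → [-8, 13, 12, -2, 11, 4, -6, -3, -15, 0]
  -8 vs larger child 13 at index 1, swap → [13, -8, 12, -2, 11, 4, -6, -3, -15, 0]
  -8 vs larger child 11 at index 4, swap → [13, 11, 12, -2, -8, 4, -6, -3, -15, 0]
  -8 vs only child 0 at index 9, swap → [13, 11, 12, -2, 0, 4, -6, -3, -15, -8]
extract-max #3 returns 13:
  remove root 13; move last element -8 to root → [-8, 11, 12, -2, 0, 4, -6, -3, -15]
  -8 vs larger child 12 at index 2, swap → [12, 11, -8, -2, 0, 4, -6, -3, -15]
  -8 vs larger child 4 at index 5, swap → [12, 11, 4, -2, 0, -8, -6, -3, -15]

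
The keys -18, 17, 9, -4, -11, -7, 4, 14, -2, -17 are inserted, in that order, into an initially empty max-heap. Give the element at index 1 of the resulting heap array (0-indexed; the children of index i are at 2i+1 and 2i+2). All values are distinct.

14

Insert -18:
  append -18 at index 0 → [-18] (no swap needed)
Insert 17:
  append 17 at index 1 → [-18, 17]
  17 > parent -18 at index 0, swap → [17, -18]
Insert 9:
  append 9 at index 2 → [17, -18, 9] (no swap needed)
Insert -4:
  append -4 at index 3 → [17, -18, 9, -4]
  -4 > parent -18 at index 1, swap → [17, -4, 9, -18]
Insert -11:
  append -11 at index 4 → [17, -4, 9, -18, -11] (no swap needed)
Insert -7:
  append -7 at index 5 → [17, -4, 9, -18, -11, -7] (no swap needed)
Insert 4:
  append 4 at index 6 → [17, -4, 9, -18, -11, -7, 4] (no swap needed)
Insert 14:
  append 14 at index 7 → [17, -4, 9, -18, -11, -7, 4, 14]
  14 > parent -18 at index 3, swap → [17, -4, 9, 14, -11, -7, 4, -18]
  14 > parent -4 at index 1, swap → [17, 14, 9, -4, -11, -7, 4, -18]
Insert -2:
  append -2 at index 8 → [17, 14, 9, -4, -11, -7, 4, -18, -2]
  -2 > parent -4 at index 3, swap → [17, 14, 9, -2, -11, -7, 4, -18, -4]
Insert -17:
  append -17 at index 9 → [17, 14, 9, -2, -11, -7, 4, -18, -4, -17] (no swap needed)
resulting array: [17, 14, 9, -2, -11, -7, 4, -18, -4, -17]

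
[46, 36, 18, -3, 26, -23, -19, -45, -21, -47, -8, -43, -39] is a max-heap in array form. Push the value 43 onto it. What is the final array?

[46, 36, 43, -3, 26, -23, 18, -45, -21, -47, -8, -43, -39, -19]

append 43 at index 13 → [46, 36, 18, -3, 26, -23, -19, -45, -21, -47, -8, -43, -39, 43]
43 > parent -19 at index 6, swap → [46, 36, 18, -3, 26, -23, 43, -45, -21, -47, -8, -43, -39, -19]
43 > parent 18 at index 2, swap → [46, 36, 43, -3, 26, -23, 18, -45, -21, -47, -8, -43, -39, -19]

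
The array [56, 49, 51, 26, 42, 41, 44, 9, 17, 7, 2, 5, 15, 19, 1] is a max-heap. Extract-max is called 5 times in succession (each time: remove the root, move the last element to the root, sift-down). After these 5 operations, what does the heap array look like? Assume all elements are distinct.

extract-max #1 returns 56:
  remove root 56; move last element 1 to root → [1, 49, 51, 26, 42, 41, 44, 9, 17, 7, 2, 5, 15, 19]
  1 vs larger child 51 at index 2, swap → [51, 49, 1, 26, 42, 41, 44, 9, 17, 7, 2, 5, 15, 19]
  1 vs larger child 44 at index 6, swap → [51, 49, 44, 26, 42, 41, 1, 9, 17, 7, 2, 5, 15, 19]
  1 vs only child 19 at index 13, swap → [51, 49, 44, 26, 42, 41, 19, 9, 17, 7, 2, 5, 15, 1]
extract-max #2 returns 51:
  remove root 51; move last element 1 to root → [1, 49, 44, 26, 42, 41, 19, 9, 17, 7, 2, 5, 15]
  1 vs larger child 49 at index 1, swap → [49, 1, 44, 26, 42, 41, 19, 9, 17, 7, 2, 5, 15]
  1 vs larger child 42 at index 4, swap → [49, 42, 44, 26, 1, 41, 19, 9, 17, 7, 2, 5, 15]
  1 vs larger child 7 at index 9, swap → [49, 42, 44, 26, 7, 41, 19, 9, 17, 1, 2, 5, 15]
extract-max #3 returns 49:
  remove root 49; move last element 15 to root → [15, 42, 44, 26, 7, 41, 19, 9, 17, 1, 2, 5]
  15 vs larger child 44 at index 2, swap → [44, 42, 15, 26, 7, 41, 19, 9, 17, 1, 2, 5]
  15 vs larger child 41 at index 5, swap → [44, 42, 41, 26, 7, 15, 19, 9, 17, 1, 2, 5]
extract-max #4 returns 44:
  remove root 44; move last element 5 to root → [5, 42, 41, 26, 7, 15, 19, 9, 17, 1, 2]
  5 vs larger child 42 at index 1, swap → [42, 5, 41, 26, 7, 15, 19, 9, 17, 1, 2]
  5 vs larger child 26 at index 3, swap → [42, 26, 41, 5, 7, 15, 19, 9, 17, 1, 2]
  5 vs larger child 17 at index 8, swap → [42, 26, 41, 17, 7, 15, 19, 9, 5, 1, 2]
extract-max #5 returns 42:
  remove root 42; move last element 2 to root → [2, 26, 41, 17, 7, 15, 19, 9, 5, 1]
  2 vs larger child 41 at index 2, swap → [41, 26, 2, 17, 7, 15, 19, 9, 5, 1]
  2 vs larger child 19 at index 6, swap → [41, 26, 19, 17, 7, 15, 2, 9, 5, 1]

[41, 26, 19, 17, 7, 15, 2, 9, 5, 1]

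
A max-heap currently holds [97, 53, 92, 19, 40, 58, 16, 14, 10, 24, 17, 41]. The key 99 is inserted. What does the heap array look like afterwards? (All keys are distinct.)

[99, 53, 97, 19, 40, 92, 16, 14, 10, 24, 17, 41, 58]

append 99 at index 12 → [97, 53, 92, 19, 40, 58, 16, 14, 10, 24, 17, 41, 99]
99 > parent 58 at index 5, swap → [97, 53, 92, 19, 40, 99, 16, 14, 10, 24, 17, 41, 58]
99 > parent 92 at index 2, swap → [97, 53, 99, 19, 40, 92, 16, 14, 10, 24, 17, 41, 58]
99 > parent 97 at index 0, swap → [99, 53, 97, 19, 40, 92, 16, 14, 10, 24, 17, 41, 58]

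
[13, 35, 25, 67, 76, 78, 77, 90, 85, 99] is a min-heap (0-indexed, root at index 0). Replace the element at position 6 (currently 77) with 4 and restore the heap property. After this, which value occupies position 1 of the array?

set index 6 from 77 to 4 → [13, 35, 25, 67, 76, 78, 4, 90, 85, 99]
4 < parent 25 at index 2, swap → [13, 35, 4, 67, 76, 78, 25, 90, 85, 99]
4 < parent 13 at index 0, swap → [4, 35, 13, 67, 76, 78, 25, 90, 85, 99]
resulting array: [4, 35, 13, 67, 76, 78, 25, 90, 85, 99]

35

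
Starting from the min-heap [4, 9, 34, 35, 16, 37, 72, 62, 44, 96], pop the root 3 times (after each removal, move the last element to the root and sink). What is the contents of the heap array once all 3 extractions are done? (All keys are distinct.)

extract-min #1 returns 4:
  remove root 4; move last element 96 to root → [96, 9, 34, 35, 16, 37, 72, 62, 44]
  96 vs smaller child 9 at index 1, swap → [9, 96, 34, 35, 16, 37, 72, 62, 44]
  96 vs smaller child 16 at index 4, swap → [9, 16, 34, 35, 96, 37, 72, 62, 44]
extract-min #2 returns 9:
  remove root 9; move last element 44 to root → [44, 16, 34, 35, 96, 37, 72, 62]
  44 vs smaller child 16 at index 1, swap → [16, 44, 34, 35, 96, 37, 72, 62]
  44 vs smaller child 35 at index 3, swap → [16, 35, 34, 44, 96, 37, 72, 62]
extract-min #3 returns 16:
  remove root 16; move last element 62 to root → [62, 35, 34, 44, 96, 37, 72]
  62 vs smaller child 34 at index 2, swap → [34, 35, 62, 44, 96, 37, 72]
  62 vs smaller child 37 at index 5, swap → [34, 35, 37, 44, 96, 62, 72]

[34, 35, 37, 44, 96, 62, 72]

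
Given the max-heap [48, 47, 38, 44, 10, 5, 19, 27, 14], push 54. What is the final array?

[54, 48, 38, 44, 47, 5, 19, 27, 14, 10]

append 54 at index 9 → [48, 47, 38, 44, 10, 5, 19, 27, 14, 54]
54 > parent 10 at index 4, swap → [48, 47, 38, 44, 54, 5, 19, 27, 14, 10]
54 > parent 47 at index 1, swap → [48, 54, 38, 44, 47, 5, 19, 27, 14, 10]
54 > parent 48 at index 0, swap → [54, 48, 38, 44, 47, 5, 19, 27, 14, 10]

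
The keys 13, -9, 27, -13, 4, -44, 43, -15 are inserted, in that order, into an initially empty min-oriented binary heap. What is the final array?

[-44, -15, -13, -9, 4, 27, 43, 13]

Insert 13:
  append 13 at index 0 → [13] (no swap needed)
Insert -9:
  append -9 at index 1 → [13, -9]
  -9 < parent 13 at index 0, swap → [-9, 13]
Insert 27:
  append 27 at index 2 → [-9, 13, 27] (no swap needed)
Insert -13:
  append -13 at index 3 → [-9, 13, 27, -13]
  -13 < parent 13 at index 1, swap → [-9, -13, 27, 13]
  -13 < parent -9 at index 0, swap → [-13, -9, 27, 13]
Insert 4:
  append 4 at index 4 → [-13, -9, 27, 13, 4] (no swap needed)
Insert -44:
  append -44 at index 5 → [-13, -9, 27, 13, 4, -44]
  -44 < parent 27 at index 2, swap → [-13, -9, -44, 13, 4, 27]
  -44 < parent -13 at index 0, swap → [-44, -9, -13, 13, 4, 27]
Insert 43:
  append 43 at index 6 → [-44, -9, -13, 13, 4, 27, 43] (no swap needed)
Insert -15:
  append -15 at index 7 → [-44, -9, -13, 13, 4, 27, 43, -15]
  -15 < parent 13 at index 3, swap → [-44, -9, -13, -15, 4, 27, 43, 13]
  -15 < parent -9 at index 1, swap → [-44, -15, -13, -9, 4, 27, 43, 13]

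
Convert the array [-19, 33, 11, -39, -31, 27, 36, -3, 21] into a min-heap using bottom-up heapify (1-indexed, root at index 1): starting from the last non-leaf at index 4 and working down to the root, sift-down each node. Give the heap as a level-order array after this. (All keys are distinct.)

sift down from index 4: already satisfies heap property
sift down from index 3: already satisfies heap property
sift down from index 2:
  33 vs smaller child -39 at index 4, swap → [-19, -39, 11, 33, -31, 27, 36, -3, 21]
  33 vs smaller child -3 at index 8, swap → [-19, -39, 11, -3, -31, 27, 36, 33, 21]
sift down from index 1:
  -19 vs smaller child -39 at index 2, swap → [-39, -19, 11, -3, -31, 27, 36, 33, 21]
  -19 vs smaller child -31 at index 5, swap → [-39, -31, 11, -3, -19, 27, 36, 33, 21]

[-39, -31, 11, -3, -19, 27, 36, 33, 21]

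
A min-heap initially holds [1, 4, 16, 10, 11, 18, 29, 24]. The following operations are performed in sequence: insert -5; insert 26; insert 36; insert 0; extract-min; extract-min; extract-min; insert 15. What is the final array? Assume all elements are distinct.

[4, 10, 16, 24, 11, 18, 29, 26, 36, 15]

insert -5:
  append -5 at index 8 → [1, 4, 16, 10, 11, 18, 29, 24, -5]
  -5 < parent 10 at index 3, swap → [1, 4, 16, -5, 11, 18, 29, 24, 10]
  -5 < parent 4 at index 1, swap → [1, -5, 16, 4, 11, 18, 29, 24, 10]
  -5 < parent 1 at index 0, swap → [-5, 1, 16, 4, 11, 18, 29, 24, 10]
insert 26:
  append 26 at index 9 → [-5, 1, 16, 4, 11, 18, 29, 24, 10, 26] (no swap needed)
insert 36:
  append 36 at index 10 → [-5, 1, 16, 4, 11, 18, 29, 24, 10, 26, 36] (no swap needed)
insert 0:
  append 0 at index 11 → [-5, 1, 16, 4, 11, 18, 29, 24, 10, 26, 36, 0]
  0 < parent 18 at index 5, swap → [-5, 1, 16, 4, 11, 0, 29, 24, 10, 26, 36, 18]
  0 < parent 16 at index 2, swap → [-5, 1, 0, 4, 11, 16, 29, 24, 10, 26, 36, 18]
extract-min → returns -5:
  remove root -5; move last element 18 to root → [18, 1, 0, 4, 11, 16, 29, 24, 10, 26, 36]
  18 vs smaller child 0 at index 2, swap → [0, 1, 18, 4, 11, 16, 29, 24, 10, 26, 36]
  18 vs smaller child 16 at index 5, swap → [0, 1, 16, 4, 11, 18, 29, 24, 10, 26, 36]
extract-min → returns 0:
  remove root 0; move last element 36 to root → [36, 1, 16, 4, 11, 18, 29, 24, 10, 26]
  36 vs smaller child 1 at index 1, swap → [1, 36, 16, 4, 11, 18, 29, 24, 10, 26]
  36 vs smaller child 4 at index 3, swap → [1, 4, 16, 36, 11, 18, 29, 24, 10, 26]
  36 vs smaller child 10 at index 8, swap → [1, 4, 16, 10, 11, 18, 29, 24, 36, 26]
extract-min → returns 1:
  remove root 1; move last element 26 to root → [26, 4, 16, 10, 11, 18, 29, 24, 36]
  26 vs smaller child 4 at index 1, swap → [4, 26, 16, 10, 11, 18, 29, 24, 36]
  26 vs smaller child 10 at index 3, swap → [4, 10, 16, 26, 11, 18, 29, 24, 36]
  26 vs smaller child 24 at index 7, swap → [4, 10, 16, 24, 11, 18, 29, 26, 36]
insert 15:
  append 15 at index 9 → [4, 10, 16, 24, 11, 18, 29, 26, 36, 15] (no swap needed)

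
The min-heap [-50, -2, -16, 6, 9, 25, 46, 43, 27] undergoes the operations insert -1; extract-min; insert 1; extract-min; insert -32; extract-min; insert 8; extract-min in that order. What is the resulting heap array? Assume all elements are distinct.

insert -1:
  append -1 at index 9 → [-50, -2, -16, 6, 9, 25, 46, 43, 27, -1]
  -1 < parent 9 at index 4, swap → [-50, -2, -16, 6, -1, 25, 46, 43, 27, 9]
extract-min → returns -50:
  remove root -50; move last element 9 to root → [9, -2, -16, 6, -1, 25, 46, 43, 27]
  9 vs smaller child -16 at index 2, swap → [-16, -2, 9, 6, -1, 25, 46, 43, 27]
insert 1:
  append 1 at index 9 → [-16, -2, 9, 6, -1, 25, 46, 43, 27, 1] (no swap needed)
extract-min → returns -16:
  remove root -16; move last element 1 to root → [1, -2, 9, 6, -1, 25, 46, 43, 27]
  1 vs smaller child -2 at index 1, swap → [-2, 1, 9, 6, -1, 25, 46, 43, 27]
  1 vs smaller child -1 at index 4, swap → [-2, -1, 9, 6, 1, 25, 46, 43, 27]
insert -32:
  append -32 at index 9 → [-2, -1, 9, 6, 1, 25, 46, 43, 27, -32]
  -32 < parent 1 at index 4, swap → [-2, -1, 9, 6, -32, 25, 46, 43, 27, 1]
  -32 < parent -1 at index 1, swap → [-2, -32, 9, 6, -1, 25, 46, 43, 27, 1]
  -32 < parent -2 at index 0, swap → [-32, -2, 9, 6, -1, 25, 46, 43, 27, 1]
extract-min → returns -32:
  remove root -32; move last element 1 to root → [1, -2, 9, 6, -1, 25, 46, 43, 27]
  1 vs smaller child -2 at index 1, swap → [-2, 1, 9, 6, -1, 25, 46, 43, 27]
  1 vs smaller child -1 at index 4, swap → [-2, -1, 9, 6, 1, 25, 46, 43, 27]
insert 8:
  append 8 at index 9 → [-2, -1, 9, 6, 1, 25, 46, 43, 27, 8] (no swap needed)
extract-min → returns -2:
  remove root -2; move last element 8 to root → [8, -1, 9, 6, 1, 25, 46, 43, 27]
  8 vs smaller child -1 at index 1, swap → [-1, 8, 9, 6, 1, 25, 46, 43, 27]
  8 vs smaller child 1 at index 4, swap → [-1, 1, 9, 6, 8, 25, 46, 43, 27]

[-1, 1, 9, 6, 8, 25, 46, 43, 27]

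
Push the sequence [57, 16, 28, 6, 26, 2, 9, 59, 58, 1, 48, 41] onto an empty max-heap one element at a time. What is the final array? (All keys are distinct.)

[59, 58, 41, 57, 48, 28, 9, 6, 26, 1, 16, 2]

Insert 57:
  append 57 at index 0 → [57] (no swap needed)
Insert 16:
  append 16 at index 1 → [57, 16] (no swap needed)
Insert 28:
  append 28 at index 2 → [57, 16, 28] (no swap needed)
Insert 6:
  append 6 at index 3 → [57, 16, 28, 6] (no swap needed)
Insert 26:
  append 26 at index 4 → [57, 16, 28, 6, 26]
  26 > parent 16 at index 1, swap → [57, 26, 28, 6, 16]
Insert 2:
  append 2 at index 5 → [57, 26, 28, 6, 16, 2] (no swap needed)
Insert 9:
  append 9 at index 6 → [57, 26, 28, 6, 16, 2, 9] (no swap needed)
Insert 59:
  append 59 at index 7 → [57, 26, 28, 6, 16, 2, 9, 59]
  59 > parent 6 at index 3, swap → [57, 26, 28, 59, 16, 2, 9, 6]
  59 > parent 26 at index 1, swap → [57, 59, 28, 26, 16, 2, 9, 6]
  59 > parent 57 at index 0, swap → [59, 57, 28, 26, 16, 2, 9, 6]
Insert 58:
  append 58 at index 8 → [59, 57, 28, 26, 16, 2, 9, 6, 58]
  58 > parent 26 at index 3, swap → [59, 57, 28, 58, 16, 2, 9, 6, 26]
  58 > parent 57 at index 1, swap → [59, 58, 28, 57, 16, 2, 9, 6, 26]
Insert 1:
  append 1 at index 9 → [59, 58, 28, 57, 16, 2, 9, 6, 26, 1] (no swap needed)
Insert 48:
  append 48 at index 10 → [59, 58, 28, 57, 16, 2, 9, 6, 26, 1, 48]
  48 > parent 16 at index 4, swap → [59, 58, 28, 57, 48, 2, 9, 6, 26, 1, 16]
Insert 41:
  append 41 at index 11 → [59, 58, 28, 57, 48, 2, 9, 6, 26, 1, 16, 41]
  41 > parent 2 at index 5, swap → [59, 58, 28, 57, 48, 41, 9, 6, 26, 1, 16, 2]
  41 > parent 28 at index 2, swap → [59, 58, 41, 57, 48, 28, 9, 6, 26, 1, 16, 2]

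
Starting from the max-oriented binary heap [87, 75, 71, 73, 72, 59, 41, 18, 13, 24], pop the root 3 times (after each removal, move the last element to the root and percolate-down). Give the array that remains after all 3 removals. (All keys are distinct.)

[72, 24, 71, 18, 13, 59, 41]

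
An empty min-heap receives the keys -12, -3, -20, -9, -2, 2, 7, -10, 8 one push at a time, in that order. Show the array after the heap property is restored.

[-20, -10, -12, -9, -2, 2, 7, -3, 8]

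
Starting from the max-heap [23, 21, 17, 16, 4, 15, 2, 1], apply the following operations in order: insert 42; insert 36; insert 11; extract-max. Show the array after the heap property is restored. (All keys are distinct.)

[36, 23, 17, 21, 11, 15, 2, 1, 16, 4]

insert 42:
  append 42 at index 8 → [23, 21, 17, 16, 4, 15, 2, 1, 42]
  42 > parent 16 at index 3, swap → [23, 21, 17, 42, 4, 15, 2, 1, 16]
  42 > parent 21 at index 1, swap → [23, 42, 17, 21, 4, 15, 2, 1, 16]
  42 > parent 23 at index 0, swap → [42, 23, 17, 21, 4, 15, 2, 1, 16]
insert 36:
  append 36 at index 9 → [42, 23, 17, 21, 4, 15, 2, 1, 16, 36]
  36 > parent 4 at index 4, swap → [42, 23, 17, 21, 36, 15, 2, 1, 16, 4]
  36 > parent 23 at index 1, swap → [42, 36, 17, 21, 23, 15, 2, 1, 16, 4]
insert 11:
  append 11 at index 10 → [42, 36, 17, 21, 23, 15, 2, 1, 16, 4, 11] (no swap needed)
extract-max → returns 42:
  remove root 42; move last element 11 to root → [11, 36, 17, 21, 23, 15, 2, 1, 16, 4]
  11 vs larger child 36 at index 1, swap → [36, 11, 17, 21, 23, 15, 2, 1, 16, 4]
  11 vs larger child 23 at index 4, swap → [36, 23, 17, 21, 11, 15, 2, 1, 16, 4]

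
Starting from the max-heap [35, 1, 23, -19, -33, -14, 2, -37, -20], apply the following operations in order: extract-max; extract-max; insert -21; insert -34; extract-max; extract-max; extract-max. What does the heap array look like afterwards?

[-19, -21, -20, -34, -33, -37]

extract-max → returns 35:
  remove root 35; move last element -20 to root → [-20, 1, 23, -19, -33, -14, 2, -37]
  -20 vs larger child 23 at index 2, swap → [23, 1, -20, -19, -33, -14, 2, -37]
  -20 vs larger child 2 at index 6, swap → [23, 1, 2, -19, -33, -14, -20, -37]
extract-max → returns 23:
  remove root 23; move last element -37 to root → [-37, 1, 2, -19, -33, -14, -20]
  -37 vs larger child 2 at index 2, swap → [2, 1, -37, -19, -33, -14, -20]
  -37 vs larger child -14 at index 5, swap → [2, 1, -14, -19, -33, -37, -20]
insert -21:
  append -21 at index 7 → [2, 1, -14, -19, -33, -37, -20, -21] (no swap needed)
insert -34:
  append -34 at index 8 → [2, 1, -14, -19, -33, -37, -20, -21, -34] (no swap needed)
extract-max → returns 2:
  remove root 2; move last element -34 to root → [-34, 1, -14, -19, -33, -37, -20, -21]
  -34 vs larger child 1 at index 1, swap → [1, -34, -14, -19, -33, -37, -20, -21]
  -34 vs larger child -19 at index 3, swap → [1, -19, -14, -34, -33, -37, -20, -21]
  -34 vs only child -21 at index 7, swap → [1, -19, -14, -21, -33, -37, -20, -34]
extract-max → returns 1:
  remove root 1; move last element -34 to root → [-34, -19, -14, -21, -33, -37, -20]
  -34 vs larger child -14 at index 2, swap → [-14, -19, -34, -21, -33, -37, -20]
  -34 vs larger child -20 at index 6, swap → [-14, -19, -20, -21, -33, -37, -34]
extract-max → returns -14:
  remove root -14; move last element -34 to root → [-34, -19, -20, -21, -33, -37]
  -34 vs larger child -19 at index 1, swap → [-19, -34, -20, -21, -33, -37]
  -34 vs larger child -21 at index 3, swap → [-19, -21, -20, -34, -33, -37]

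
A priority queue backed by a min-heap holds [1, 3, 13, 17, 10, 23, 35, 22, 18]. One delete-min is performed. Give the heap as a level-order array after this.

[3, 10, 13, 17, 18, 23, 35, 22]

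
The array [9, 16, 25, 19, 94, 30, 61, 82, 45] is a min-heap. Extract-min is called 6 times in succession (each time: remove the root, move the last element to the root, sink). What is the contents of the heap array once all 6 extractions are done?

[61, 82, 94]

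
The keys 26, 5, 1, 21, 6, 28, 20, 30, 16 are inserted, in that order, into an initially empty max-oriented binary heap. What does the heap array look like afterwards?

Insert 26:
  append 26 at index 0 → [26] (no swap needed)
Insert 5:
  append 5 at index 1 → [26, 5] (no swap needed)
Insert 1:
  append 1 at index 2 → [26, 5, 1] (no swap needed)
Insert 21:
  append 21 at index 3 → [26, 5, 1, 21]
  21 > parent 5 at index 1, swap → [26, 21, 1, 5]
Insert 6:
  append 6 at index 4 → [26, 21, 1, 5, 6] (no swap needed)
Insert 28:
  append 28 at index 5 → [26, 21, 1, 5, 6, 28]
  28 > parent 1 at index 2, swap → [26, 21, 28, 5, 6, 1]
  28 > parent 26 at index 0, swap → [28, 21, 26, 5, 6, 1]
Insert 20:
  append 20 at index 6 → [28, 21, 26, 5, 6, 1, 20] (no swap needed)
Insert 30:
  append 30 at index 7 → [28, 21, 26, 5, 6, 1, 20, 30]
  30 > parent 5 at index 3, swap → [28, 21, 26, 30, 6, 1, 20, 5]
  30 > parent 21 at index 1, swap → [28, 30, 26, 21, 6, 1, 20, 5]
  30 > parent 28 at index 0, swap → [30, 28, 26, 21, 6, 1, 20, 5]
Insert 16:
  append 16 at index 8 → [30, 28, 26, 21, 6, 1, 20, 5, 16] (no swap needed)

[30, 28, 26, 21, 6, 1, 20, 5, 16]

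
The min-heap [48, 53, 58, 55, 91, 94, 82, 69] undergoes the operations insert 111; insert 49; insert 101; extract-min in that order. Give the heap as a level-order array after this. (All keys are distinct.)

[49, 53, 58, 55, 91, 94, 82, 69, 111, 101]

insert 111:
  append 111 at index 8 → [48, 53, 58, 55, 91, 94, 82, 69, 111] (no swap needed)
insert 49:
  append 49 at index 9 → [48, 53, 58, 55, 91, 94, 82, 69, 111, 49]
  49 < parent 91 at index 4, swap → [48, 53, 58, 55, 49, 94, 82, 69, 111, 91]
  49 < parent 53 at index 1, swap → [48, 49, 58, 55, 53, 94, 82, 69, 111, 91]
insert 101:
  append 101 at index 10 → [48, 49, 58, 55, 53, 94, 82, 69, 111, 91, 101] (no swap needed)
extract-min → returns 48:
  remove root 48; move last element 101 to root → [101, 49, 58, 55, 53, 94, 82, 69, 111, 91]
  101 vs smaller child 49 at index 1, swap → [49, 101, 58, 55, 53, 94, 82, 69, 111, 91]
  101 vs smaller child 53 at index 4, swap → [49, 53, 58, 55, 101, 94, 82, 69, 111, 91]
  101 vs only child 91 at index 9, swap → [49, 53, 58, 55, 91, 94, 82, 69, 111, 101]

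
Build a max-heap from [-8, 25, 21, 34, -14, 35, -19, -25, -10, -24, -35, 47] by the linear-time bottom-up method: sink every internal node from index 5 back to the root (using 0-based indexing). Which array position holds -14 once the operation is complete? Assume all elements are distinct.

4

sift down from index 5:
  35 vs only child 47 at index 11, swap → [-8, 25, 21, 34, -14, 47, -19, -25, -10, -24, -35, 35]
sift down from index 4: already satisfies heap property
sift down from index 3: already satisfies heap property
sift down from index 2:
  21 vs larger child 47 at index 5, swap → [-8, 25, 47, 34, -14, 21, -19, -25, -10, -24, -35, 35]
  21 vs only child 35 at index 11, swap → [-8, 25, 47, 34, -14, 35, -19, -25, -10, -24, -35, 21]
sift down from index 1:
  25 vs larger child 34 at index 3, swap → [-8, 34, 47, 25, -14, 35, -19, -25, -10, -24, -35, 21]
sift down from index 0:
  -8 vs larger child 47 at index 2, swap → [47, 34, -8, 25, -14, 35, -19, -25, -10, -24, -35, 21]
  -8 vs larger child 35 at index 5, swap → [47, 34, 35, 25, -14, -8, -19, -25, -10, -24, -35, 21]
  -8 vs only child 21 at index 11, swap → [47, 34, 35, 25, -14, 21, -19, -25, -10, -24, -35, -8]
resulting array: [47, 34, 35, 25, -14, 21, -19, -25, -10, -24, -35, -8]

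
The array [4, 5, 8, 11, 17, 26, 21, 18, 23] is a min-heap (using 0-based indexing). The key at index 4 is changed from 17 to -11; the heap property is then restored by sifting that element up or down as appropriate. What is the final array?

[-11, 4, 8, 11, 5, 26, 21, 18, 23]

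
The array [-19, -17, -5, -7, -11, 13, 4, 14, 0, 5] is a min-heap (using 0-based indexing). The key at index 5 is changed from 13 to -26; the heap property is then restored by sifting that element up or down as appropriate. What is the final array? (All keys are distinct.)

[-26, -17, -19, -7, -11, -5, 4, 14, 0, 5]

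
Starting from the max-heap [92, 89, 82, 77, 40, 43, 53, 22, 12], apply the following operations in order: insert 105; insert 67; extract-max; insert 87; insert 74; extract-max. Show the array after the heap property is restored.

insert 105:
  append 105 at index 9 → [92, 89, 82, 77, 40, 43, 53, 22, 12, 105]
  105 > parent 40 at index 4, swap → [92, 89, 82, 77, 105, 43, 53, 22, 12, 40]
  105 > parent 89 at index 1, swap → [92, 105, 82, 77, 89, 43, 53, 22, 12, 40]
  105 > parent 92 at index 0, swap → [105, 92, 82, 77, 89, 43, 53, 22, 12, 40]
insert 67:
  append 67 at index 10 → [105, 92, 82, 77, 89, 43, 53, 22, 12, 40, 67] (no swap needed)
extract-max → returns 105:
  remove root 105; move last element 67 to root → [67, 92, 82, 77, 89, 43, 53, 22, 12, 40]
  67 vs larger child 92 at index 1, swap → [92, 67, 82, 77, 89, 43, 53, 22, 12, 40]
  67 vs larger child 89 at index 4, swap → [92, 89, 82, 77, 67, 43, 53, 22, 12, 40]
insert 87:
  append 87 at index 10 → [92, 89, 82, 77, 67, 43, 53, 22, 12, 40, 87]
  87 > parent 67 at index 4, swap → [92, 89, 82, 77, 87, 43, 53, 22, 12, 40, 67]
insert 74:
  append 74 at index 11 → [92, 89, 82, 77, 87, 43, 53, 22, 12, 40, 67, 74]
  74 > parent 43 at index 5, swap → [92, 89, 82, 77, 87, 74, 53, 22, 12, 40, 67, 43]
extract-max → returns 92:
  remove root 92; move last element 43 to root → [43, 89, 82, 77, 87, 74, 53, 22, 12, 40, 67]
  43 vs larger child 89 at index 1, swap → [89, 43, 82, 77, 87, 74, 53, 22, 12, 40, 67]
  43 vs larger child 87 at index 4, swap → [89, 87, 82, 77, 43, 74, 53, 22, 12, 40, 67]
  43 vs larger child 67 at index 10, swap → [89, 87, 82, 77, 67, 74, 53, 22, 12, 40, 43]

[89, 87, 82, 77, 67, 74, 53, 22, 12, 40, 43]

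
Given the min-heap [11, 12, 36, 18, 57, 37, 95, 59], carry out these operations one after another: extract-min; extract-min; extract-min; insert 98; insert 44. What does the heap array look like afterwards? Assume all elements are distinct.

extract-min → returns 11:
  remove root 11; move last element 59 to root → [59, 12, 36, 18, 57, 37, 95]
  59 vs smaller child 12 at index 1, swap → [12, 59, 36, 18, 57, 37, 95]
  59 vs smaller child 18 at index 3, swap → [12, 18, 36, 59, 57, 37, 95]
extract-min → returns 12:
  remove root 12; move last element 95 to root → [95, 18, 36, 59, 57, 37]
  95 vs smaller child 18 at index 1, swap → [18, 95, 36, 59, 57, 37]
  95 vs smaller child 57 at index 4, swap → [18, 57, 36, 59, 95, 37]
extract-min → returns 18:
  remove root 18; move last element 37 to root → [37, 57, 36, 59, 95]
  37 vs smaller child 36 at index 2, swap → [36, 57, 37, 59, 95]
insert 98:
  append 98 at index 5 → [36, 57, 37, 59, 95, 98] (no swap needed)
insert 44:
  append 44 at index 6 → [36, 57, 37, 59, 95, 98, 44] (no swap needed)

[36, 57, 37, 59, 95, 98, 44]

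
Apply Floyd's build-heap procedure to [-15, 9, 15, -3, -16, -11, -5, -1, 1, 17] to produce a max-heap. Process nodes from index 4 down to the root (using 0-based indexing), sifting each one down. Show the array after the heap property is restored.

[17, 9, 15, 1, -15, -11, -5, -1, -3, -16]

sift down from index 4:
  -16 vs only child 17 at index 9, swap → [-15, 9, 15, -3, 17, -11, -5, -1, 1, -16]
sift down from index 3:
  -3 vs larger child 1 at index 8, swap → [-15, 9, 15, 1, 17, -11, -5, -1, -3, -16]
sift down from index 2: already satisfies heap property
sift down from index 1:
  9 vs larger child 17 at index 4, swap → [-15, 17, 15, 1, 9, -11, -5, -1, -3, -16]
sift down from index 0:
  -15 vs larger child 17 at index 1, swap → [17, -15, 15, 1, 9, -11, -5, -1, -3, -16]
  -15 vs larger child 9 at index 4, swap → [17, 9, 15, 1, -15, -11, -5, -1, -3, -16]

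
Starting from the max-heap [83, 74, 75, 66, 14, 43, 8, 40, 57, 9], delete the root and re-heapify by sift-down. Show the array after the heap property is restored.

remove root 83; move last element 9 to root → [9, 74, 75, 66, 14, 43, 8, 40, 57]
9 vs larger child 75 at index 2, swap → [75, 74, 9, 66, 14, 43, 8, 40, 57]
9 vs larger child 43 at index 5, swap → [75, 74, 43, 66, 14, 9, 8, 40, 57]

[75, 74, 43, 66, 14, 9, 8, 40, 57]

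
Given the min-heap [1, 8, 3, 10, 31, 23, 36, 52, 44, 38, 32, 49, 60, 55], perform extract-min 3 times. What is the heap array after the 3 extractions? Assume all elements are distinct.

[10, 31, 23, 44, 32, 49, 36, 52, 60, 38, 55]

extract-min #1 returns 1:
  remove root 1; move last element 55 to root → [55, 8, 3, 10, 31, 23, 36, 52, 44, 38, 32, 49, 60]
  55 vs smaller child 3 at index 2, swap → [3, 8, 55, 10, 31, 23, 36, 52, 44, 38, 32, 49, 60]
  55 vs smaller child 23 at index 5, swap → [3, 8, 23, 10, 31, 55, 36, 52, 44, 38, 32, 49, 60]
  55 vs smaller child 49 at index 11, swap → [3, 8, 23, 10, 31, 49, 36, 52, 44, 38, 32, 55, 60]
extract-min #2 returns 3:
  remove root 3; move last element 60 to root → [60, 8, 23, 10, 31, 49, 36, 52, 44, 38, 32, 55]
  60 vs smaller child 8 at index 1, swap → [8, 60, 23, 10, 31, 49, 36, 52, 44, 38, 32, 55]
  60 vs smaller child 10 at index 3, swap → [8, 10, 23, 60, 31, 49, 36, 52, 44, 38, 32, 55]
  60 vs smaller child 44 at index 8, swap → [8, 10, 23, 44, 31, 49, 36, 52, 60, 38, 32, 55]
extract-min #3 returns 8:
  remove root 8; move last element 55 to root → [55, 10, 23, 44, 31, 49, 36, 52, 60, 38, 32]
  55 vs smaller child 10 at index 1, swap → [10, 55, 23, 44, 31, 49, 36, 52, 60, 38, 32]
  55 vs smaller child 31 at index 4, swap → [10, 31, 23, 44, 55, 49, 36, 52, 60, 38, 32]
  55 vs smaller child 32 at index 10, swap → [10, 31, 23, 44, 32, 49, 36, 52, 60, 38, 55]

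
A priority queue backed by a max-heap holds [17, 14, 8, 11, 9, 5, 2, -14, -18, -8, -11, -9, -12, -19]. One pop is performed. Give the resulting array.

[14, 11, 8, -14, 9, 5, 2, -19, -18, -8, -11, -9, -12]

remove root 17; move last element -19 to root → [-19, 14, 8, 11, 9, 5, 2, -14, -18, -8, -11, -9, -12]
-19 vs larger child 14 at index 1, swap → [14, -19, 8, 11, 9, 5, 2, -14, -18, -8, -11, -9, -12]
-19 vs larger child 11 at index 3, swap → [14, 11, 8, -19, 9, 5, 2, -14, -18, -8, -11, -9, -12]
-19 vs larger child -14 at index 7, swap → [14, 11, 8, -14, 9, 5, 2, -19, -18, -8, -11, -9, -12]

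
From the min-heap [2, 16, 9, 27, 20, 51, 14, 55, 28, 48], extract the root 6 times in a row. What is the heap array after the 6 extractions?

[28, 48, 55, 51]

extract-min #1 returns 2:
  remove root 2; move last element 48 to root → [48, 16, 9, 27, 20, 51, 14, 55, 28]
  48 vs smaller child 9 at index 2, swap → [9, 16, 48, 27, 20, 51, 14, 55, 28]
  48 vs smaller child 14 at index 6, swap → [9, 16, 14, 27, 20, 51, 48, 55, 28]
extract-min #2 returns 9:
  remove root 9; move last element 28 to root → [28, 16, 14, 27, 20, 51, 48, 55]
  28 vs smaller child 14 at index 2, swap → [14, 16, 28, 27, 20, 51, 48, 55]
extract-min #3 returns 14:
  remove root 14; move last element 55 to root → [55, 16, 28, 27, 20, 51, 48]
  55 vs smaller child 16 at index 1, swap → [16, 55, 28, 27, 20, 51, 48]
  55 vs smaller child 20 at index 4, swap → [16, 20, 28, 27, 55, 51, 48]
extract-min #4 returns 16:
  remove root 16; move last element 48 to root → [48, 20, 28, 27, 55, 51]
  48 vs smaller child 20 at index 1, swap → [20, 48, 28, 27, 55, 51]
  48 vs smaller child 27 at index 3, swap → [20, 27, 28, 48, 55, 51]
extract-min #5 returns 20:
  remove root 20; move last element 51 to root → [51, 27, 28, 48, 55]
  51 vs smaller child 27 at index 1, swap → [27, 51, 28, 48, 55]
  51 vs smaller child 48 at index 3, swap → [27, 48, 28, 51, 55]
extract-min #6 returns 27:
  remove root 27; move last element 55 to root → [55, 48, 28, 51]
  55 vs smaller child 28 at index 2, swap → [28, 48, 55, 51]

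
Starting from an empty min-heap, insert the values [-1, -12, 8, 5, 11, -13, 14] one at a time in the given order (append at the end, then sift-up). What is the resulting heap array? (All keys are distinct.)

Insert -1:
  append -1 at index 0 → [-1] (no swap needed)
Insert -12:
  append -12 at index 1 → [-1, -12]
  -12 < parent -1 at index 0, swap → [-12, -1]
Insert 8:
  append 8 at index 2 → [-12, -1, 8] (no swap needed)
Insert 5:
  append 5 at index 3 → [-12, -1, 8, 5] (no swap needed)
Insert 11:
  append 11 at index 4 → [-12, -1, 8, 5, 11] (no swap needed)
Insert -13:
  append -13 at index 5 → [-12, -1, 8, 5, 11, -13]
  -13 < parent 8 at index 2, swap → [-12, -1, -13, 5, 11, 8]
  -13 < parent -12 at index 0, swap → [-13, -1, -12, 5, 11, 8]
Insert 14:
  append 14 at index 6 → [-13, -1, -12, 5, 11, 8, 14] (no swap needed)

[-13, -1, -12, 5, 11, 8, 14]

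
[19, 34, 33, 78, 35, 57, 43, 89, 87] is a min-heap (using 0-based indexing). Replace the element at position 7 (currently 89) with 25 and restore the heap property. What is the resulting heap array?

set index 7 from 89 to 25 → [19, 34, 33, 78, 35, 57, 43, 25, 87]
25 < parent 78 at index 3, swap → [19, 34, 33, 25, 35, 57, 43, 78, 87]
25 < parent 34 at index 1, swap → [19, 25, 33, 34, 35, 57, 43, 78, 87]

[19, 25, 33, 34, 35, 57, 43, 78, 87]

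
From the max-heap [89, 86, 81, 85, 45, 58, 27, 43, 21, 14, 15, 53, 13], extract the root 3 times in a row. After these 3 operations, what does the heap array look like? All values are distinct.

[81, 53, 58, 43, 45, 15, 27, 13, 21, 14]

extract-max #1 returns 89:
  remove root 89; move last element 13 to root → [13, 86, 81, 85, 45, 58, 27, 43, 21, 14, 15, 53]
  13 vs larger child 86 at index 1, swap → [86, 13, 81, 85, 45, 58, 27, 43, 21, 14, 15, 53]
  13 vs larger child 85 at index 3, swap → [86, 85, 81, 13, 45, 58, 27, 43, 21, 14, 15, 53]
  13 vs larger child 43 at index 7, swap → [86, 85, 81, 43, 45, 58, 27, 13, 21, 14, 15, 53]
extract-max #2 returns 86:
  remove root 86; move last element 53 to root → [53, 85, 81, 43, 45, 58, 27, 13, 21, 14, 15]
  53 vs larger child 85 at index 1, swap → [85, 53, 81, 43, 45, 58, 27, 13, 21, 14, 15]
extract-max #3 returns 85:
  remove root 85; move last element 15 to root → [15, 53, 81, 43, 45, 58, 27, 13, 21, 14]
  15 vs larger child 81 at index 2, swap → [81, 53, 15, 43, 45, 58, 27, 13, 21, 14]
  15 vs larger child 58 at index 5, swap → [81, 53, 58, 43, 45, 15, 27, 13, 21, 14]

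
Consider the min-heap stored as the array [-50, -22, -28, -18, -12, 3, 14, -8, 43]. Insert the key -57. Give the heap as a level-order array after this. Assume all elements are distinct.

append -57 at index 9 → [-50, -22, -28, -18, -12, 3, 14, -8, 43, -57]
-57 < parent -12 at index 4, swap → [-50, -22, -28, -18, -57, 3, 14, -8, 43, -12]
-57 < parent -22 at index 1, swap → [-50, -57, -28, -18, -22, 3, 14, -8, 43, -12]
-57 < parent -50 at index 0, swap → [-57, -50, -28, -18, -22, 3, 14, -8, 43, -12]

[-57, -50, -28, -18, -22, 3, 14, -8, 43, -12]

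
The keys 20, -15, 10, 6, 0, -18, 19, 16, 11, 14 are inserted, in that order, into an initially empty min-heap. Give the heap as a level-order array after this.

[-18, 0, -15, 11, 6, 10, 19, 20, 16, 14]

Insert 20:
  append 20 at index 0 → [20] (no swap needed)
Insert -15:
  append -15 at index 1 → [20, -15]
  -15 < parent 20 at index 0, swap → [-15, 20]
Insert 10:
  append 10 at index 2 → [-15, 20, 10] (no swap needed)
Insert 6:
  append 6 at index 3 → [-15, 20, 10, 6]
  6 < parent 20 at index 1, swap → [-15, 6, 10, 20]
Insert 0:
  append 0 at index 4 → [-15, 6, 10, 20, 0]
  0 < parent 6 at index 1, swap → [-15, 0, 10, 20, 6]
Insert -18:
  append -18 at index 5 → [-15, 0, 10, 20, 6, -18]
  -18 < parent 10 at index 2, swap → [-15, 0, -18, 20, 6, 10]
  -18 < parent -15 at index 0, swap → [-18, 0, -15, 20, 6, 10]
Insert 19:
  append 19 at index 6 → [-18, 0, -15, 20, 6, 10, 19] (no swap needed)
Insert 16:
  append 16 at index 7 → [-18, 0, -15, 20, 6, 10, 19, 16]
  16 < parent 20 at index 3, swap → [-18, 0, -15, 16, 6, 10, 19, 20]
Insert 11:
  append 11 at index 8 → [-18, 0, -15, 16, 6, 10, 19, 20, 11]
  11 < parent 16 at index 3, swap → [-18, 0, -15, 11, 6, 10, 19, 20, 16]
Insert 14:
  append 14 at index 9 → [-18, 0, -15, 11, 6, 10, 19, 20, 16, 14] (no swap needed)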